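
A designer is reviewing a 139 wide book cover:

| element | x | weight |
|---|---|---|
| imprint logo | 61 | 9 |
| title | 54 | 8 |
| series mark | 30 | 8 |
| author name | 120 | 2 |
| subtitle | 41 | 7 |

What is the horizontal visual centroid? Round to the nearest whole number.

Σw = 9 + 8 + 8 + 2 + 7 = 34.
Σw·x = 9·61 + 8·54 + 8·30 + 2·120 + 7·41 = 1748, so x̄ = 1748/34 ≈ 51.41.

x ≈ 51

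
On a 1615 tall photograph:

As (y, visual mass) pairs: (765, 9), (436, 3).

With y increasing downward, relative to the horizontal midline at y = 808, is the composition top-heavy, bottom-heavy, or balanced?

Weights sum to 9 + 3 = 12.
Σw·y = 9·765 + 3·436 = 8193, so ȳ = 8193/12 ≈ 682.75.
Since 682.8 is above (smaller y than) 808, the composition reads top-heavy.

top-heavy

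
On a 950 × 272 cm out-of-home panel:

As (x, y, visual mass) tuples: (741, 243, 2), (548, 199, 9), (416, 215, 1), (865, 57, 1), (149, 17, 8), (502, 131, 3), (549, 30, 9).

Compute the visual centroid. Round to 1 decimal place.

Σw = 2 + 9 + 1 + 1 + 8 + 3 + 9 = 33.
x: (2·741 + 9·548 + 1·416 + 1·865 + 8·149 + 3·502 + 9·549) / 33 = 15334 / 33 ≈ 464.67
y: (2·243 + 9·199 + 1·215 + 1·57 + 8·17 + 3·131 + 9·30) / 33 = 3348 / 33 ≈ 101.45

(464.7, 101.5)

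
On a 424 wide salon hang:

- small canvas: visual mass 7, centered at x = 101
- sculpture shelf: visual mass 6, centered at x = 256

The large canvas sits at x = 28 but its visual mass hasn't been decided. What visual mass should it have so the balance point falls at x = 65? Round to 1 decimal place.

w ≈ 37.8

Existing Σw = 13 (7 + 6); existing moment 7·101 + 6·256 = 2243.
Set Σw·x/Σw = 65: (2243 + 28w) = 65·(13 + w).
Rearranging, w·(28 − 65) = 65·13 − 2243 = -1398, so w ≈ -1398/-37 = 37.78.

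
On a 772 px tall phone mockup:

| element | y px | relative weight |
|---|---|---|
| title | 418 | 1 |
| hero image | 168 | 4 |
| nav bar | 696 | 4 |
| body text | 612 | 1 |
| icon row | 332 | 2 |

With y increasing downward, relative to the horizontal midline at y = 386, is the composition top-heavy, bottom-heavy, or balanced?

Σw = 1 + 4 + 4 + 1 + 2 = 12.
y: (1·418 + 4·168 + 4·696 + 1·612 + 2·332) / 12 = 5150 / 12 ≈ 429.17
Since 429.2 is below (larger y than) 386, the composition reads bottom-heavy.

bottom-heavy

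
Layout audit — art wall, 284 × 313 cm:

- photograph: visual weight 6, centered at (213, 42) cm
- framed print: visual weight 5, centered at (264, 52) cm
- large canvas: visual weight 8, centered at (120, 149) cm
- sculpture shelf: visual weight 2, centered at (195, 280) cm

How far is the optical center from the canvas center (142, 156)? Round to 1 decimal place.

Σw = 6 + 5 + 8 + 2 = 21.
x-moment: 6·213 + 5·264 + 8·120 + 2·195 = 3948; centroid 3948/21 ≈ 188.00.
y-moment: 6·42 + 5·52 + 8·149 + 2·280 = 2264; centroid 2264/21 ≈ 107.81.
Offset from (142, 156): Δx ≈ 46.00, Δy ≈ -48.19; distance = √(Δx² + Δy²) ≈ 66.62.

≈ 66.6 cm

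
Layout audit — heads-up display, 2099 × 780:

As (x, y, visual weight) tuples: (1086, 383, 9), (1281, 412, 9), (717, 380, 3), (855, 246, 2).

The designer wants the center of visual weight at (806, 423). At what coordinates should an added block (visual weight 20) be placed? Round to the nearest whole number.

New total weight: (9 + 9 + 3 + 2) + 20 = 43.
x: need Σw·x = 43·806 = 34658. Existing = 9·1086 + 9·1281 + 3·717 + 2·855 = 25164. Remainder 9494 / 20 ≈ 474.70.
y: need Σw·y = 43·423 = 18189. Existing = 9·383 + 9·412 + 3·380 + 2·246 = 8787. Remainder 9402 / 20 ≈ 470.10.

(475, 470)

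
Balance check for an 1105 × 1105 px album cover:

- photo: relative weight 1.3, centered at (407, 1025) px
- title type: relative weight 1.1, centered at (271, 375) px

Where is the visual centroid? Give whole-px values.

(345, 727)

Total weight = 1.3 + 1.1 = 2.4.
x-moment: 1.3·407 + 1.1·271 = 827.2; centroid 827.2/2.4 ≈ 344.67.
y-moment: 1.3·1025 + 1.1·375 = 1745.0; centroid 1745.0/2.4 ≈ 727.08.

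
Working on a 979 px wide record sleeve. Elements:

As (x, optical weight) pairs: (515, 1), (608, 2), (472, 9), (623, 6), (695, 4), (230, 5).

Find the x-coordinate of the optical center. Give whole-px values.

Σw = 1 + 2 + 9 + 6 + 4 + 5 = 27.
Σw·x = 1·515 + 2·608 + 9·472 + 6·623 + 4·695 + 5·230 = 13647, so x̄ = 13647/27 ≈ 505.44.

x ≈ 505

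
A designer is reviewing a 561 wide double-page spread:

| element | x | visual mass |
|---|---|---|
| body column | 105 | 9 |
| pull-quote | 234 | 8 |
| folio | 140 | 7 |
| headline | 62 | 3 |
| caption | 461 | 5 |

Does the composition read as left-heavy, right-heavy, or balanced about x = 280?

Weights sum to 9 + 8 + 7 + 3 + 5 = 32.
x: (9·105 + 8·234 + 7·140 + 3·62 + 5·461) / 32 = 6288 / 32 ≈ 196.50
Since 196.5 is left of 280, the composition reads left-heavy.

left-heavy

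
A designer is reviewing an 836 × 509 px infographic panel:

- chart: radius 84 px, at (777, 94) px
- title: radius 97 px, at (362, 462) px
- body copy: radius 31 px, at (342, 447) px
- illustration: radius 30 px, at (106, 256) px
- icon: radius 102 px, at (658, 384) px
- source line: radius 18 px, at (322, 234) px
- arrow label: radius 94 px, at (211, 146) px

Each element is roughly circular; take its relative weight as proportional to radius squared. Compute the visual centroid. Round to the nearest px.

r² weights: chart 84² = 7056, title 97² = 9409, body copy 31² = 961, illustration 30² = 900, icon 102² = 10404, source line 18² = 324, arrow label 94² = 8836. Total = 37890.
x: moment 18127188 / weight 37890 ≈ 478.42
Σw·y = 11031197; ȳ = 11031197/37890 ≈ 291.14.

(478, 291)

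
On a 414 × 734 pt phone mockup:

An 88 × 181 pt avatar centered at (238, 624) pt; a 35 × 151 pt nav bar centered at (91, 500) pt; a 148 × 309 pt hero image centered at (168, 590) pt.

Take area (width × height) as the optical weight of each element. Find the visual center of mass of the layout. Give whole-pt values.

(179, 591)

Taking area as weight: avatar 88·181 = 15928, nav bar 35·151 = 5285, hero image 148·309 = 45732. Sum 66945.
x: (15928·238 + 5285·91 + 45732·168) / 66945 = 11954775 / 66945 ≈ 178.58
y: (15928·624 + 5285·500 + 45732·590) / 66945 = 39563452 / 66945 ≈ 590.98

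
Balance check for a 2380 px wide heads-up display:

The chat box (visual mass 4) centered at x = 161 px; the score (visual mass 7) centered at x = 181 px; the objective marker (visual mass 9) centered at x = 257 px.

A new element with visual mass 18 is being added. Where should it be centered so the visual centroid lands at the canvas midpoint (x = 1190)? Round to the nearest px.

With the new element, Σw becomes 4 + 7 + 9 + 18 = 38.
Along x: (4224 + 18·x) / 38 = 1190 (existing moment 4·161 + 7·181 + 9·257 = 4224) ⇒ x = (45220 − 4224) / 18 ≈ 2277.56.

x ≈ 2278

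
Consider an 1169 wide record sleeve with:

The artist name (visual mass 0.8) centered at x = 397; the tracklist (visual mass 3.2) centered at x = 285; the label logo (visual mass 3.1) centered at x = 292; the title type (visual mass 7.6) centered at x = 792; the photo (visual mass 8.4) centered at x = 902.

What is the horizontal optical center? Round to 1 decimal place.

x ≈ 681.0

Total weight = 0.8 + 3.2 + 3.1 + 7.6 + 8.4 = 23.1.
x: (0.8·397 + 3.2·285 + 3.1·292 + 7.6·792 + 8.4·902) / 23.1 = 15730.8 / 23.1 ≈ 680.99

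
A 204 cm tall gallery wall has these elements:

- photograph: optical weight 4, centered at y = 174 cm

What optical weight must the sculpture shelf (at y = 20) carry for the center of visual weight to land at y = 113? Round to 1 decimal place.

The single fixed element contributes weight 4, moment 4·174 = 696.
Set Σw·y/Σw = 113: (696 + 20w) = 113·(4 + w).
Rearranging, w·(20 − 113) = 113·4 − 696 = -244, so w ≈ -244/-93 = 2.62.

w ≈ 2.6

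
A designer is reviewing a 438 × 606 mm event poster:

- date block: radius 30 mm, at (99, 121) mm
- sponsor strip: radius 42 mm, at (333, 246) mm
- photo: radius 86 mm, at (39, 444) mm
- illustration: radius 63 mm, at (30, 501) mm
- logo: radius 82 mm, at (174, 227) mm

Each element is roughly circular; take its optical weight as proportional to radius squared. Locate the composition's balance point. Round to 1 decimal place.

(108.6, 353.8)

r² weights: date block 30² = 900, sponsor strip 42² = 1764, photo 86² = 7396, illustration 63² = 3969, logo 82² = 6724. Total = 20753.
Σw·x = 900·99 + 1764·333 + 7396·39 + 3969·30 + 6724·174 = 2254002, so x̄ = 2254002/20753 ≈ 108.61.
Σw·y = 900·121 + 1764·246 + 7396·444 + 3969·501 + 6724·227 = 7341485, so ȳ = 7341485/20753 ≈ 353.76.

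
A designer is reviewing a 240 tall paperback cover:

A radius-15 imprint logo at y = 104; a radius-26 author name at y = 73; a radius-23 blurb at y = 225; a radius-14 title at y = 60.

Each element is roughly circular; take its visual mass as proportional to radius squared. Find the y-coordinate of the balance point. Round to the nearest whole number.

r² weights: imprint logo 15² = 225, author name 26² = 676, blurb 23² = 529, title 14² = 196. Total = 1626.
y: (225·104 + 676·73 + 529·225 + 196·60) / 1626 = 203533 / 1626 ≈ 125.17

y ≈ 125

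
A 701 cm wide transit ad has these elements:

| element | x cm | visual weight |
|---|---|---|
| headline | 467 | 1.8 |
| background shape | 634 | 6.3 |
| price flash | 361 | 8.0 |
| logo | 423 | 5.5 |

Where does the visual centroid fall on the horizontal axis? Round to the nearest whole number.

Weights sum to 1.8 + 6.3 + 8.0 + 5.5 = 21.6.
x-moment: 1.8·467 + 6.3·634 + 8.0·361 + 5.5·423 = 10049.3; centroid 10049.3/21.6 ≈ 465.25.

x ≈ 465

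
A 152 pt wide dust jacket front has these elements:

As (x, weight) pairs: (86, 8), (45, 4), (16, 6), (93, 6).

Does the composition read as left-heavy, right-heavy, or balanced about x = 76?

Σw = 8 + 4 + 6 + 6 = 24.
Σw·x = 8·86 + 4·45 + 6·16 + 6·93 = 1522, so x̄ = 1522/24 ≈ 63.42.
63.4 lies left of the midline 76, so the layout is left-heavy.

left-heavy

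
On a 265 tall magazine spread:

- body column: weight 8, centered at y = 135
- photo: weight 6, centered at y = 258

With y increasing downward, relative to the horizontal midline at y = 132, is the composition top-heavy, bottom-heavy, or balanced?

bottom-heavy

Σw = 8 + 6 = 14.
Σw·y = 8·135 + 6·258 = 2628, so ȳ = 2628/14 ≈ 187.71.
187.7 vs midline 132 → bottom-heavy.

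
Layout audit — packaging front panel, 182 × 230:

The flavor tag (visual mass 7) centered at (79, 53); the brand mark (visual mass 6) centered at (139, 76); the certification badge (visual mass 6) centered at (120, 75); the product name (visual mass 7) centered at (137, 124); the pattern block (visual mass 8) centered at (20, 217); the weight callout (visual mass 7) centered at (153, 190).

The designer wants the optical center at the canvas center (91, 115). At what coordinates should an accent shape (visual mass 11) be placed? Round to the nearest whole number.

(40, 70)

With the accent shape, Σw becomes 7 + 6 + 6 + 7 + 8 + 7 + 11 = 52.
Along x: (4297 + 11·x) / 52 = 91 (existing moment 7·79 + 6·139 + 6·120 + 7·137 + 8·20 + 7·153 = 4297) ⇒ x = (4732 − 4297) / 11 ≈ 39.55.
Along y: (5211 + 11·y) / 52 = 115 (existing moment 7·53 + 6·76 + 6·75 + 7·124 + 8·217 + 7·190 = 5211) ⇒ y = (5980 − 5211) / 11 ≈ 69.91.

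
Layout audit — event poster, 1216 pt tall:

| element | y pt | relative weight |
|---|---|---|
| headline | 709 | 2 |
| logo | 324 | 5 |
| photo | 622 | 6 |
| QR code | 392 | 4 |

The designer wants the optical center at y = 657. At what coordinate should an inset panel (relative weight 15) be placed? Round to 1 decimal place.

y ≈ 845.7

After adding the inset panel, total weight = 2 + 5 + 6 + 4 + 15 = 32.
y: target moment 32×657 = 21024; current 2·709 + 5·324 + 6·622 + 4·392 = 8338; the inset panel supplies 12686, so y = 12686/15 ≈ 845.73.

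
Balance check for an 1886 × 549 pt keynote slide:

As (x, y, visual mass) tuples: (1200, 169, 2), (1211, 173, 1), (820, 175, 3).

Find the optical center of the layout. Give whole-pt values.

Total weight = 2 + 1 + 3 = 6.
Σw·x = 2·1200 + 1·1211 + 3·820 = 6071, so x̄ = 6071/6 ≈ 1011.83.
Σw·y = 2·169 + 1·173 + 3·175 = 1036, so ȳ = 1036/6 ≈ 172.67.

(1012, 173)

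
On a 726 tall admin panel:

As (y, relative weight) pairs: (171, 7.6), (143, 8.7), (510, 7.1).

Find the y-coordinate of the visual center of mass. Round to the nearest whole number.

y ≈ 263

Σw = 7.6 + 8.7 + 7.1 = 23.4.
y-moment: 7.6·171 + 8.7·143 + 7.1·510 = 6164.7; centroid 6164.7/23.4 ≈ 263.45.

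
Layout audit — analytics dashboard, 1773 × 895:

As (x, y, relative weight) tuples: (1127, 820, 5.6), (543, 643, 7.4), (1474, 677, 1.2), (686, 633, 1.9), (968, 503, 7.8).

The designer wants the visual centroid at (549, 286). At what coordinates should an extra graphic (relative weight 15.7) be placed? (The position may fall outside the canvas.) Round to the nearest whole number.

With the extra graphic, Σw becomes 5.6 + 7.4 + 1.2 + 1.9 + 7.8 + 15.7 = 39.6.
Along x: (20952.0 + 15.7·x) / 39.6 = 549 (existing moment 5.6·1127 + 7.4·543 + 1.2·1474 + 1.9·686 + 7.8·968 = 20952.0) ⇒ x = (21740.4 − 20952.0) / 15.7 ≈ 50.22.
Along y: (15288.7 + 15.7·y) / 39.6 = 286 (existing moment 5.6·820 + 7.4·643 + 1.2·677 + 1.9·633 + 7.8·503 = 15288.7) ⇒ y = (11325.6 − 15288.7) / 15.7 ≈ -252.43.

(50, -252)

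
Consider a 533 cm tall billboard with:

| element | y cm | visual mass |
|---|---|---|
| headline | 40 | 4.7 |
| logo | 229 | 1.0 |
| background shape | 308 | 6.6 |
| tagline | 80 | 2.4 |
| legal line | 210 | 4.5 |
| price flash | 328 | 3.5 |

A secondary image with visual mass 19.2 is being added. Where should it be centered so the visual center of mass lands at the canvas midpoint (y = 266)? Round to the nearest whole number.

y ≈ 334

With the secondary image, Σw becomes 4.7 + 1.0 + 6.6 + 2.4 + 4.5 + 3.5 + 19.2 = 41.9.
Along y: (4734.8 + 19.2·y) / 41.9 = 266 (existing moment 4.7·40 + 1.0·229 + 6.6·308 + 2.4·80 + 4.5·210 + 3.5·328 = 4734.8) ⇒ y = (11145.4 − 4734.8) / 19.2 ≈ 333.89.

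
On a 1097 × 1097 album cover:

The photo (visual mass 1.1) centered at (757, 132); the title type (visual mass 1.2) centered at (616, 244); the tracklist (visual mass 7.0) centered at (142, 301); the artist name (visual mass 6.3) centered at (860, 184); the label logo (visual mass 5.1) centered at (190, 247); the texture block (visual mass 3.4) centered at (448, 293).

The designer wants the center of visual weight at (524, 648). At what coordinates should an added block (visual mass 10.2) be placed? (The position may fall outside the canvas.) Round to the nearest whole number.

New total weight: (1.1 + 1.2 + 7.0 + 6.3 + 5.1 + 3.4) + 10.2 = 34.3.
Along x: (10476.1 + 10.2·x) / 34.3 = 524 (existing moment 1.1·757 + 1.2·616 + 7.0·142 + 6.3·860 + 5.1·190 + 3.4·448 = 10476.1) ⇒ x = (17973.2 − 10476.1) / 10.2 ≈ 735.01.
Along y: (5960.1 + 10.2·y) / 34.3 = 648 (existing moment 1.1·132 + 1.2·244 + 7.0·301 + 6.3·184 + 5.1·247 + 3.4·293 = 5960.1) ⇒ y = (22226.4 − 5960.1) / 10.2 ≈ 1594.74.

(735, 1595)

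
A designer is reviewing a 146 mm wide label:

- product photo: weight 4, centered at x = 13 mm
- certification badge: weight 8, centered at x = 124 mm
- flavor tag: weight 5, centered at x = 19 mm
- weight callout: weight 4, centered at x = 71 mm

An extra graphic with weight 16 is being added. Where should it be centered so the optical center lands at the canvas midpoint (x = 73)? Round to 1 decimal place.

x ≈ 79.9

With the extra graphic, Σw becomes 4 + 8 + 5 + 4 + 16 = 37.
x: target moment 37×73 = 2701; current 4·13 + 8·124 + 5·19 + 4·71 = 1423; the extra graphic supplies 1278, so x = 1278/16 ≈ 79.88.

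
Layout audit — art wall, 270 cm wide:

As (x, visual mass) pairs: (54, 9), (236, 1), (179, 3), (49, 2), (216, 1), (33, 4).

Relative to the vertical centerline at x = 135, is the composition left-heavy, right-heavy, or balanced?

Σw = 9 + 1 + 3 + 2 + 1 + 4 = 20.
Σw·x = 9·54 + 1·236 + 3·179 + 2·49 + 1·216 + 4·33 = 1705, so x̄ = 1705/20 ≈ 85.25.
85.2 vs midline 135 → left-heavy.

left-heavy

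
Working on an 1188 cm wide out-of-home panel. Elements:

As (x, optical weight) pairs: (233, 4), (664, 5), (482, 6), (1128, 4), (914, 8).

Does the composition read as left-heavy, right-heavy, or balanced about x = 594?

Total weight = 4 + 5 + 6 + 4 + 8 = 27.
x-moment: 4·233 + 5·664 + 6·482 + 4·1128 + 8·914 = 18968; centroid 18968/27 ≈ 702.52.
702.5 lies right of the midline 594, so the layout is right-heavy.

right-heavy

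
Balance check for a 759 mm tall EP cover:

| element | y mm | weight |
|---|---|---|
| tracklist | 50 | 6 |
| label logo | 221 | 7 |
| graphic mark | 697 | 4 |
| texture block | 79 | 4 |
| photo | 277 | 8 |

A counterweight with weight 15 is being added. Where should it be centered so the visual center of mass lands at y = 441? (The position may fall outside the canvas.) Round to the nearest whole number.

New total weight: (6 + 7 + 4 + 4 + 8) + 15 = 44.
Along y: (7167 + 15·y) / 44 = 441 (existing moment 6·50 + 7·221 + 4·697 + 4·79 + 8·277 = 7167) ⇒ y = (19404 − 7167) / 15 ≈ 815.80.

y ≈ 816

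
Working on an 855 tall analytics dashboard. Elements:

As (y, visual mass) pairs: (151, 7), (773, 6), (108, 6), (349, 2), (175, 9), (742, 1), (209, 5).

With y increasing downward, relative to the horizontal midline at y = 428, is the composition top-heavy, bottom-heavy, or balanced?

top-heavy

Weights sum to 7 + 6 + 6 + 2 + 9 + 1 + 5 = 36.
y-moment: 7·151 + 6·773 + 6·108 + 2·349 + 9·175 + 1·742 + 5·209 = 10403; centroid 10403/36 ≈ 288.97.
Since 289.0 is above (smaller y than) 428, the composition reads top-heavy.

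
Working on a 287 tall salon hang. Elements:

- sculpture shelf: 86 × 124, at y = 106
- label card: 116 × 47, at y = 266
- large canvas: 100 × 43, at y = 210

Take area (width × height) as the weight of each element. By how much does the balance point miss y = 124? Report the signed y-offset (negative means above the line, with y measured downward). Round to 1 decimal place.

Taking area as weight: sculpture shelf 86·124 = 10664, label card 116·47 = 5452, large canvas 100·43 = 4300. Sum 20416.
y-moment: 10664·106 + 5452·266 + 4300·210 = 3483616; centroid 3483616/20416 ≈ 170.63.
Against y = 124, that's 170.63 − 124 = 46.63.

≈ 46.6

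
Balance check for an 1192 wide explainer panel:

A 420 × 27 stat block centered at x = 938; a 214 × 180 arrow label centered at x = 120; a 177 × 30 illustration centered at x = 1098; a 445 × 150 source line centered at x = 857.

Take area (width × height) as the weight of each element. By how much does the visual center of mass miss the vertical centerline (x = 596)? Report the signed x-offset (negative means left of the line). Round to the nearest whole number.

Taking area as weight: stat block 420·27 = 11340, arrow label 214·180 = 38520, illustration 177·30 = 5310, source line 445·150 = 66750. Sum 121920.
x: (11340·938 + 38520·120 + 5310·1098 + 66750·857) / 121920 = 78294450 / 121920 ≈ 642.18
Difference: 642.18 − 596 ≈ 46.18.

≈ 46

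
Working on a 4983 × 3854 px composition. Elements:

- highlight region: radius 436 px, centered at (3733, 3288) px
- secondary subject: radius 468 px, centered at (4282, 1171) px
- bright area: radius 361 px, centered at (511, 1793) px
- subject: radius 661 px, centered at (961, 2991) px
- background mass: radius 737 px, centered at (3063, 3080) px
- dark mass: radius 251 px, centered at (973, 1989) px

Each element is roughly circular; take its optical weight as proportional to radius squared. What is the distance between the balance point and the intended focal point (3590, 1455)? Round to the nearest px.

≈ 1672 px

Weights ∝ r²: highlight region 436² = 190096, secondary subject 468² = 219024, bright area 361² = 130321, subject 661² = 436921, background mass 737² = 543169, dark mass 251² = 63001; Σw = 1582532.
x: moment 3858990868 / weight 1582532 ≈ 2438.49
Σw·y = 4220278525; ȳ = 4220278525/1582532 ≈ 2666.79.
Relative to (3590, 1455): Δ = (-1151.51, 1211.79); |Δ| = √(-1151.51² + 1211.79²) ≈ 1671.65.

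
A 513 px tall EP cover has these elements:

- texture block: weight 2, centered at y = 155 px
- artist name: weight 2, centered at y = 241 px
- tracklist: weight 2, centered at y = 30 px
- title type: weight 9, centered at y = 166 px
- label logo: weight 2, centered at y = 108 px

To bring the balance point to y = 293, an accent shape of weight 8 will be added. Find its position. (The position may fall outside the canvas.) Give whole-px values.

New total weight: (2 + 2 + 2 + 9 + 2) + 8 = 25.
Along y: (2562 + 8·y) / 25 = 293 (existing moment 2·155 + 2·241 + 2·30 + 9·166 + 2·108 = 2562) ⇒ y = (7325 − 2562) / 8 ≈ 595.38.

y ≈ 595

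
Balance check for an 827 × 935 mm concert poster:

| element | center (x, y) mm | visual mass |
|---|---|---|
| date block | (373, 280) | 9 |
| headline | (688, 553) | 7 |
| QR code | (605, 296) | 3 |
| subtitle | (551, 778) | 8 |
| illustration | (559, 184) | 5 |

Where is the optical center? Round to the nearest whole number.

(537, 451)

Total weight = 9 + 7 + 3 + 8 + 5 = 32.
x-moment: 9·373 + 7·688 + 3·605 + 8·551 + 5·559 = 17191; centroid 17191/32 ≈ 537.22.
y-moment: 9·280 + 7·553 + 3·296 + 8·778 + 5·184 = 14423; centroid 14423/32 ≈ 450.72.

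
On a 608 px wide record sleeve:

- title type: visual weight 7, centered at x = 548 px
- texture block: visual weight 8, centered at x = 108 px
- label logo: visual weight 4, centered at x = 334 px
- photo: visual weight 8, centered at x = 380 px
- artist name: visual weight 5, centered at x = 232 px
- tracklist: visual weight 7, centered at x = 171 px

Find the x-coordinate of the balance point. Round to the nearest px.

Total weight = 7 + 8 + 4 + 8 + 5 + 7 = 39.
Σw·x = 11433; x̄ = 11433/39 ≈ 293.15.

x ≈ 293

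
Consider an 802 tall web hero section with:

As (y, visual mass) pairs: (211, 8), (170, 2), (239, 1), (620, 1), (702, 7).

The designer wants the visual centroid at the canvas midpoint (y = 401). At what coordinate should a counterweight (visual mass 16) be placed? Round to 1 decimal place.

y ≈ 389.6

After adding the counterweight, total weight = 8 + 2 + 1 + 1 + 7 + 16 = 35.
Along y: (7801 + 16·y) / 35 = 401 (existing moment 8·211 + 2·170 + 1·239 + 1·620 + 7·702 = 7801) ⇒ y = (14035 − 7801) / 16 ≈ 389.62.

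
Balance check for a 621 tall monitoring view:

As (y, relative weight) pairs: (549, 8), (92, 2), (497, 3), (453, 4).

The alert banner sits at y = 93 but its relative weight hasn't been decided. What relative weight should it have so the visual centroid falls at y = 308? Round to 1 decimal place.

w ≈ 12.3

Existing Σw = 17 (8 + 2 + 3 + 4); existing moment 8·549 + 2·92 + 3·497 + 4·453 = 7879.
Balance at y = 308 requires (7879 + w·93) / (17 + w) = 308.
Solving: w = (308·17 − 7879) / (93 − 308) = -2643 / -215 ≈ 12.29.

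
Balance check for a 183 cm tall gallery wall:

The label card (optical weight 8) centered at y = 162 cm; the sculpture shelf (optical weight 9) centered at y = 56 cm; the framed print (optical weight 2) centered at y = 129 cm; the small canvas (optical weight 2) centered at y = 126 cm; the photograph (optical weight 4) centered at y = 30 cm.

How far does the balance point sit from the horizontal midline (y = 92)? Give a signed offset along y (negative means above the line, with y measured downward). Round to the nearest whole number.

Total weight = 8 + 9 + 2 + 2 + 4 = 25.
y: (8·162 + 9·56 + 2·129 + 2·126 + 4·30) / 25 = 2430 / 25 ≈ 97.20
Against y = 92, that's 97.20 − 92 = 5.20.

≈ 5 cm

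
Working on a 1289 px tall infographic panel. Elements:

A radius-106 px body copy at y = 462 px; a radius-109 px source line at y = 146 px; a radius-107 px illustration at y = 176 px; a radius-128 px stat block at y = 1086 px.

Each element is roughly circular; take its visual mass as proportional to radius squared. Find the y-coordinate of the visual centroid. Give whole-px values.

Weights ∝ r²: body copy 106² = 11236, source line 109² = 11881, illustration 107² = 11449, stat block 128² = 16384; Σw = 50950.
Σw·y = 11236·462 + 11881·146 + 11449·176 + 16384·1086 = 26733706, so ȳ = 26733706/50950 ≈ 524.70.

y ≈ 525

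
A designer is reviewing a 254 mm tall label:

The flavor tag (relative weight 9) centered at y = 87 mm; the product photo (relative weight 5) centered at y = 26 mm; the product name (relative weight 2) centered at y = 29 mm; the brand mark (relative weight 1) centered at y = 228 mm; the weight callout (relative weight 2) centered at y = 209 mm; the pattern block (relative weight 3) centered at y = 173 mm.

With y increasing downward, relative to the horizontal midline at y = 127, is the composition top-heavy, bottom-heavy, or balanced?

Σw = 9 + 5 + 2 + 1 + 2 + 3 = 22.
Σw·y = 2136; ȳ = 2136/22 ≈ 97.09.
Since 97.1 is above (smaller y than) 127, the composition reads top-heavy.

top-heavy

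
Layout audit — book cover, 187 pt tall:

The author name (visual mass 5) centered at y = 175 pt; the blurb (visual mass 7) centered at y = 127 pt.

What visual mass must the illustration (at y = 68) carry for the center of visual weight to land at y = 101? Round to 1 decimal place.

w ≈ 16.7

Known weights sum to 5 + 7 = 12; their moment is 5·175 + 7·127 = 1764.
Balance at y = 101 requires (1764 + w·68) / (12 + w) = 101.
Rearranging, w·(68 − 101) = 101·12 − 1764 = -552, so w ≈ -552/-33 = 16.73.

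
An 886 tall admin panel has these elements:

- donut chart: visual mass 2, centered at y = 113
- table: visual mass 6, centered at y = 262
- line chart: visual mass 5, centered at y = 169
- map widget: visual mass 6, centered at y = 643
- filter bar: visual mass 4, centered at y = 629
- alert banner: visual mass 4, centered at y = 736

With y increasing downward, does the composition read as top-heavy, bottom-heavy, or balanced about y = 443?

balanced

Σw = 2 + 6 + 5 + 6 + 4 + 4 = 27.
Σw·y = 11961; ȳ = 11961/27 ≈ 443.00.
The centroid 443.00 matches the midline at 443, so the layout is balanced.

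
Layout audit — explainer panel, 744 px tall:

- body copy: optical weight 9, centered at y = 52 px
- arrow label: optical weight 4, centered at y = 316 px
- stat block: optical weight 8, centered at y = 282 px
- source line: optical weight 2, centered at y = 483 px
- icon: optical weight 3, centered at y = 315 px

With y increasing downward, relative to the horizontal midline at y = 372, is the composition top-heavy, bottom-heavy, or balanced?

Σw = 9 + 4 + 8 + 2 + 3 = 26.
y: (9·52 + 4·316 + 8·282 + 2·483 + 3·315) / 26 = 5899 / 26 ≈ 226.88
226.9 vs midline 372 → top-heavy.

top-heavy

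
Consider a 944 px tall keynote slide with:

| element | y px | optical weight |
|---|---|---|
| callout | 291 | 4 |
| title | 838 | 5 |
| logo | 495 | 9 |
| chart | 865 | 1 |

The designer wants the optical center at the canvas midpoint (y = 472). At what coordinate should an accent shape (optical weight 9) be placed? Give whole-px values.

With the accent shape, Σw becomes 4 + 5 + 9 + 1 + 9 = 28.
Along y: (10674 + 9·y) / 28 = 472 (existing moment 4·291 + 5·838 + 9·495 + 1·865 = 10674) ⇒ y = (13216 − 10674) / 9 ≈ 282.44.

y ≈ 282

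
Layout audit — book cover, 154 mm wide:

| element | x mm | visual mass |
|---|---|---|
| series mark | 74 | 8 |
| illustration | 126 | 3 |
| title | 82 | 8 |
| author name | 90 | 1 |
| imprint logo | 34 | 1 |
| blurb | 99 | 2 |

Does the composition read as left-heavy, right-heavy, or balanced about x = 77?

right-heavy

Total weight = 8 + 3 + 8 + 1 + 1 + 2 = 23.
Σw·x = 1948; x̄ = 1948/23 ≈ 84.70.
84.7 lies right of the midline 77, so the layout is right-heavy.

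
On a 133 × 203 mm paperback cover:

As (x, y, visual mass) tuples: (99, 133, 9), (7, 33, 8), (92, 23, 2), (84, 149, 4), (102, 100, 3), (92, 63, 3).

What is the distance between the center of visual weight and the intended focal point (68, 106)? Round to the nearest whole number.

Total weight = 9 + 8 + 2 + 4 + 3 + 3 = 29.
x: moment 2049 / weight 29 ≈ 70.66
Σw·y = 2592; ȳ = 2592/29 ≈ 89.38.
From (68, 106): dx = 2.66, dy = -16.62, so the distance is √(dx²+dy²) ≈ 16.83.

≈ 17 mm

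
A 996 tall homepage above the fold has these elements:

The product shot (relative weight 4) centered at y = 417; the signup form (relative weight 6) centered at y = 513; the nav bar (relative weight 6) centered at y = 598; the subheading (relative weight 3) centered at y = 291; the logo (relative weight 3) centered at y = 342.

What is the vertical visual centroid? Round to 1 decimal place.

Σw = 4 + 6 + 6 + 3 + 3 = 22.
y-moment: 4·417 + 6·513 + 6·598 + 3·291 + 3·342 = 10233; centroid 10233/22 ≈ 465.14.

y ≈ 465.1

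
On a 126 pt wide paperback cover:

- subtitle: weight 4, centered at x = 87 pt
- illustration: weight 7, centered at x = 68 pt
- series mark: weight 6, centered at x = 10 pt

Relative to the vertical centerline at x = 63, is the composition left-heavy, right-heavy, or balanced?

left-heavy

Total weight = 4 + 7 + 6 = 17.
Σw·x = 4·87 + 7·68 + 6·10 = 884, so x̄ = 884/17 ≈ 52.00.
Since 52.0 is left of 63, the composition reads left-heavy.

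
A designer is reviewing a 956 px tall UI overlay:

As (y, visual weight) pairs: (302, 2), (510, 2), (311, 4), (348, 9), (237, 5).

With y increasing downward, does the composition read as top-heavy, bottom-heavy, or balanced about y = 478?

top-heavy

Weights sum to 2 + 2 + 4 + 9 + 5 = 22.
Σw·y = 2·302 + 2·510 + 4·311 + 9·348 + 5·237 = 7185, so ȳ = 7185/22 ≈ 326.59.
326.6 vs midline 478 → top-heavy.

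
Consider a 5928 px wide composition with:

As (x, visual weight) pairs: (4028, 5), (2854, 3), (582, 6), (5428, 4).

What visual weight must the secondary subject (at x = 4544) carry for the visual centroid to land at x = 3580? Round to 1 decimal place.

w ≈ 10.9

Existing Σw = 18 (5 + 3 + 6 + 4); existing moment 5·4028 + 3·2854 + 6·582 + 4·5428 = 53906.
For the centroid to hit 3580: (53906 + w·4544) / (18 + w) = 3580.
Rearranging, w·(4544 − 3580) = 3580·18 − 53906 = 10534, so w ≈ 10534/964 = 10.93.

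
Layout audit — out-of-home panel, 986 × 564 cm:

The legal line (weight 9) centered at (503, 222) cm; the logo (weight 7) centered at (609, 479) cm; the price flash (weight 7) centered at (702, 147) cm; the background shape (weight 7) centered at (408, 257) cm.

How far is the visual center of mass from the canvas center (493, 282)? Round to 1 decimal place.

≈ 59.7 cm

Weights sum to 9 + 7 + 7 + 7 = 30.
x-moment: 9·503 + 7·609 + 7·702 + 7·408 = 16560; centroid 16560/30 ≈ 552.00.
y-moment: 9·222 + 7·479 + 7·147 + 7·257 = 8179; centroid 8179/30 ≈ 272.63.
Offset from (493, 282): Δx ≈ 59.00, Δy ≈ -9.37; distance = √(Δx² + Δy²) ≈ 59.74.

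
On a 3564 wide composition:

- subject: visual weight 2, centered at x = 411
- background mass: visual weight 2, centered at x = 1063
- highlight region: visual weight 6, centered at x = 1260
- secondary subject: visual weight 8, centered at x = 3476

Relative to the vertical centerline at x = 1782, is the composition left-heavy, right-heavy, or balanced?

Weights sum to 2 + 2 + 6 + 8 = 18.
x: (2·411 + 2·1063 + 6·1260 + 8·3476) / 18 = 38316 / 18 ≈ 2128.67
2128.7 vs midline 1782 → right-heavy.

right-heavy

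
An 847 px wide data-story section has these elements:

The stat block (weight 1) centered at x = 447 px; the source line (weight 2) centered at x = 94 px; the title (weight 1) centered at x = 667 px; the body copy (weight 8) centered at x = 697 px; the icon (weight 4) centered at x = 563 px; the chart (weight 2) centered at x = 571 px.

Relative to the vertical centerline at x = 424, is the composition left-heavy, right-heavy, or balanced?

Weights sum to 1 + 2 + 1 + 8 + 4 + 2 = 18.
Σw·x = 10272; x̄ = 10272/18 ≈ 570.67.
570.7 lies right of the midline 424, so the layout is right-heavy.

right-heavy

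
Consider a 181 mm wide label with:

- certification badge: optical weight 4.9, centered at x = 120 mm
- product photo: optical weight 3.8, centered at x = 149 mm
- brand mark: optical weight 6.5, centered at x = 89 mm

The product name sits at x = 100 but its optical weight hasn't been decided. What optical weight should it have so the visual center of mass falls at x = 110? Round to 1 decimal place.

w ≈ 6.1

Known weights sum to 4.9 + 3.8 + 6.5 = 15.2; their moment is 4.9·120 + 3.8·149 + 6.5·89 = 1732.7.
Set Σw·x/Σw = 110: (1732.7 + 100w) = 110·(15.2 + w).
So w = (110·15.2 − 1732.7)/(100 − 110) = -60.7/-10 ≈ 6.07.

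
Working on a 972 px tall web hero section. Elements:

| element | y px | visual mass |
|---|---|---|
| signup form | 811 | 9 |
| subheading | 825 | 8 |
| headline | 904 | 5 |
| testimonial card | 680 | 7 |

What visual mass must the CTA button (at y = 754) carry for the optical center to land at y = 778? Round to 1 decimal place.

w ≈ 25.7

Existing Σw = 29 (9 + 8 + 5 + 7); existing moment 9·811 + 8·825 + 5·904 + 7·680 = 23179.
Balance at y = 778 requires (23179 + w·754) / (29 + w) = 778.
Solving: w = (778·29 − 23179) / (754 − 778) = -617 / -24 ≈ 25.71.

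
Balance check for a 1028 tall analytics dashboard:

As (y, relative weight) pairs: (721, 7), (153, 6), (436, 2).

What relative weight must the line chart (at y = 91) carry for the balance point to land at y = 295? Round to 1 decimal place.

Fixed elements: Σw = 7 + 6 + 2 = 15, Σw·y = 7·721 + 6·153 + 2·436 = 6837.
Balance at y = 295 requires (6837 + w·91) / (15 + w) = 295.
So w = (295·15 − 6837)/(91 − 295) = -2412/-204 ≈ 11.82.

w ≈ 11.8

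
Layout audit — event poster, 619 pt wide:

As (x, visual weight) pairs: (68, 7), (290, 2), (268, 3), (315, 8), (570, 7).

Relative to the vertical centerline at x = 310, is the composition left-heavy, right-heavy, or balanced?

Weights sum to 7 + 2 + 3 + 8 + 7 = 27.
x-moment: 7·68 + 2·290 + 3·268 + 8·315 + 7·570 = 8370; centroid 8370/27 ≈ 310.00.
The centroid 310.00 matches the midline at 310, so the layout is balanced.

balanced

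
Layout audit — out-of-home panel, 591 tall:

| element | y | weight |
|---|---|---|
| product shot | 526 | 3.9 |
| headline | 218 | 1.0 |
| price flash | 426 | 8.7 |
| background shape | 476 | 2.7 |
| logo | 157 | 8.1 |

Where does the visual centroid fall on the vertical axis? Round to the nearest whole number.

y ≈ 350

Total weight = 3.9 + 1.0 + 8.7 + 2.7 + 8.1 = 24.4.
Σw·y = 3.9·526 + 1.0·218 + 8.7·426 + 2.7·476 + 8.1·157 = 8532.5, so ȳ = 8532.5/24.4 ≈ 349.69.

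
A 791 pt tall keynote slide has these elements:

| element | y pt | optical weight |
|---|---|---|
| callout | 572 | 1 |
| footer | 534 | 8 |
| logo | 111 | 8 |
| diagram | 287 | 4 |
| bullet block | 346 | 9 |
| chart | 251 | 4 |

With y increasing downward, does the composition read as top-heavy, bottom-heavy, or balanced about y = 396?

Total weight = 1 + 8 + 8 + 4 + 9 + 4 = 34.
y: moment 10998 / weight 34 ≈ 323.47
323.5 lies above (smaller y than) the midline 396, so the layout is top-heavy.

top-heavy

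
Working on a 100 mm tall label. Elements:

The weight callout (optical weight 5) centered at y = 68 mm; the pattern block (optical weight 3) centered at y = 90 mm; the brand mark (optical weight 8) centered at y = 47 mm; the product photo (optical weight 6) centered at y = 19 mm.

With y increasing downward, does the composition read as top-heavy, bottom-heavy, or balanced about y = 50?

Weights sum to 5 + 3 + 8 + 6 = 22.
y: (5·68 + 3·90 + 8·47 + 6·19) / 22 = 1100 / 22 ≈ 50.00
The centroid 50.00 matches the midline at 50, so the layout is balanced.

balanced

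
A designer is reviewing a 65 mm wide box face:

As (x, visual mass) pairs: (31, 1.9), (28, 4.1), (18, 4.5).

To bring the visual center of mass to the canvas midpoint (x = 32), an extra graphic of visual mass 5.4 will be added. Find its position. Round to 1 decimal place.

New total weight: (1.9 + 4.1 + 4.5) + 5.4 = 15.9.
x: target moment 15.9×32 = 508.8; current 1.9·31 + 4.1·28 + 4.5·18 = 254.7; the extra graphic supplies 254.1, so x = 254.1/5.4 ≈ 47.06.

x ≈ 47.1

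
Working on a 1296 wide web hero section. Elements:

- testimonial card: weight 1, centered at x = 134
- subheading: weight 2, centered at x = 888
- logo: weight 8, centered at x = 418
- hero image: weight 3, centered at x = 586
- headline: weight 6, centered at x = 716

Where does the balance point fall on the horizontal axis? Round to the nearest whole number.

Total weight = 1 + 2 + 8 + 3 + 6 = 20.
x-moment: 1·134 + 2·888 + 8·418 + 3·586 + 6·716 = 11308; centroid 11308/20 ≈ 565.40.

x ≈ 565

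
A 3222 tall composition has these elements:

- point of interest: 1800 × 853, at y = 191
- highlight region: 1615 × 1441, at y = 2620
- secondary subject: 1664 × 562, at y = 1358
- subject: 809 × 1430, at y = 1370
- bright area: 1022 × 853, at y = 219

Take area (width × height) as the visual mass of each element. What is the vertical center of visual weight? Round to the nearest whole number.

Areas: point of interest 1800·853 = 1535400, highlight region 1615·1441 = 2327215, secondary subject 1664·562 = 935168, subject 809·1430 = 1156870, bright area 1022·853 = 871766. Total weight = 6826419.
y-moment: 1535400·191 + 2327215·2620 + 935168·1358 + 1156870·1370 + 871766·219 = 9436351498; centroid 9436351498/6826419 ≈ 1382.33.

y ≈ 1382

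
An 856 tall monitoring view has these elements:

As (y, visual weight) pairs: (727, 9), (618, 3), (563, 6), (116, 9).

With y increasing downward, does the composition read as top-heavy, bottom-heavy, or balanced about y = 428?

Σw = 9 + 3 + 6 + 9 = 27.
y-moment: 9·727 + 3·618 + 6·563 + 9·116 = 12819; centroid 12819/27 ≈ 474.78.
474.8 vs midline 428 → bottom-heavy.

bottom-heavy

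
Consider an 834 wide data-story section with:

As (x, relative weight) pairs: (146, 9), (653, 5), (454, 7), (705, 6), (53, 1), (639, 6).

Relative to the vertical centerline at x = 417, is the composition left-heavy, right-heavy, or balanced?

right-heavy

Σw = 9 + 5 + 7 + 6 + 1 + 6 = 34.
x: moment 15874 / weight 34 ≈ 466.88
466.9 lies right of the midline 417, so the layout is right-heavy.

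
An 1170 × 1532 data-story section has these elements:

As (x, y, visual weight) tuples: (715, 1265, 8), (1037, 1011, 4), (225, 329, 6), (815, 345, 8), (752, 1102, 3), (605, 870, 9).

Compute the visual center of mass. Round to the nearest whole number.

(669, 790)

Total weight = 8 + 4 + 6 + 8 + 3 + 9 = 38.
x: moment 25439 / weight 38 ≈ 669.45
Σw·y = 30034; ȳ = 30034/38 ≈ 790.37.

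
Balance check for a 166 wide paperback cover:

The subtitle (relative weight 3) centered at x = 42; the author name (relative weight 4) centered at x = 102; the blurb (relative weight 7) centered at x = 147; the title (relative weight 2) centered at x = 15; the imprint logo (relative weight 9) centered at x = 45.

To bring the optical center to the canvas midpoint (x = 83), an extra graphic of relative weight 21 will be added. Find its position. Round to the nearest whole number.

x ≈ 87

After adding the extra graphic, total weight = 3 + 4 + 7 + 2 + 9 + 21 = 46.
x: target moment 46×83 = 3818; current 3·42 + 4·102 + 7·147 + 2·15 + 9·45 = 1998; the extra graphic supplies 1820, so x = 1820/21 ≈ 86.67.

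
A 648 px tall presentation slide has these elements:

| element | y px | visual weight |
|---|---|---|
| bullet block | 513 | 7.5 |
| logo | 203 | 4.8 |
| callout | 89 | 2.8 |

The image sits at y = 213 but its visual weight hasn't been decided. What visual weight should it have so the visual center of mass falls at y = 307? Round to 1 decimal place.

w ≈ 4.6

Known weights sum to 7.5 + 4.8 + 2.8 = 15.1; their moment is 7.5·513 + 4.8·203 + 2.8·89 = 5071.1.
For the centroid to hit 307: (5071.1 + w·213) / (15.1 + w) = 307.
So w = (307·15.1 − 5071.1)/(213 − 307) = -435.4/-94 ≈ 4.63.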